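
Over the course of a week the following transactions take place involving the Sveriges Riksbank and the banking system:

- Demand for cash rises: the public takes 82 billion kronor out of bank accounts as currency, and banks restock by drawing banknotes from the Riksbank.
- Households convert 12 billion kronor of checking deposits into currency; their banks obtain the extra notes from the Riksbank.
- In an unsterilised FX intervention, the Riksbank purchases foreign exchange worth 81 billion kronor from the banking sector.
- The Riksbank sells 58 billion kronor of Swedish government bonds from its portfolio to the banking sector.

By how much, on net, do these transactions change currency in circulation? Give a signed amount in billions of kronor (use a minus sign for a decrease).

Riksbank balance sheet:
  Assets:      Securities −58B, Foreign assets +81B
  Liabilities: Bank reserves −71B, Currency in circulation +94B
Commercial banking system:
  Assets:      Reserves at CB −71B, Securities +58B, Foreign assets −81B
  Liabilities: Checkable deposits −94B
So the change in currency in circulation is +94 billion.

+94 billion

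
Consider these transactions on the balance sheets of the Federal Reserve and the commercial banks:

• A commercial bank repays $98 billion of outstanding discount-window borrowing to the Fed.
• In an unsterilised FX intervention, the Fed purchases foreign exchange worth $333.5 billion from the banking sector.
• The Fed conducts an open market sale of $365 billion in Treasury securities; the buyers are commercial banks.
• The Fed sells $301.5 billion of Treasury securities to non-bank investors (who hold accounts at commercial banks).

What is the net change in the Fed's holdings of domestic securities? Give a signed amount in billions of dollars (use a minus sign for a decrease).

-$666.5 billion

Fed balance sheet:
  Assets:      Securities −$666.5B, Loans to banks −$98B, Foreign assets +$333.5B
  Liabilities: Bank reserves −$431B
So the change in the Fed's holdings of domestic securities is -$666.5 billion.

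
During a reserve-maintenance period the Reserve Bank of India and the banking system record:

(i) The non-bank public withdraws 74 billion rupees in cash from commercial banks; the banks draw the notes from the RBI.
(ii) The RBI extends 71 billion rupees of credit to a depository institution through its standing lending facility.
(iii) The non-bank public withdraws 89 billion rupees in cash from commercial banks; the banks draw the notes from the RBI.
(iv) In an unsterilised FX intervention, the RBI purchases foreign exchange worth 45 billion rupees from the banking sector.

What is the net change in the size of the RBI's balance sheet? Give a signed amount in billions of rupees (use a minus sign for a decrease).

+116 billion

RBI balance sheet:
  Assets:      Loans to banks +71B, Foreign assets +45B
  Liabilities: Bank reserves −47B, Currency in circulation +163B
Change in total RBI assets = +116 billion.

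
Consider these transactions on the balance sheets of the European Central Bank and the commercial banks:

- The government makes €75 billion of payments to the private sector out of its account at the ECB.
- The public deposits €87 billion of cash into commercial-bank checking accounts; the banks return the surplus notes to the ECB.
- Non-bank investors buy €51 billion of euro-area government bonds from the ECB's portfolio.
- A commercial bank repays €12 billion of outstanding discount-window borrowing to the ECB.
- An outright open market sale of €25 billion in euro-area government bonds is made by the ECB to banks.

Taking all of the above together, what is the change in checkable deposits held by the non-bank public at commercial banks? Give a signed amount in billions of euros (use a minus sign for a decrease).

ECB balance sheet:
  Assets:      Securities −€76B, Loans to banks −€12B
  Liabilities: Bank reserves +€74B, Currency in circulation −€87B, Government deposits −€75B
Commercial banking system:
  Assets:      Reserves at CB +€74B, Securities +€25B
  Liabilities: Checkable deposits +€111B, Borrowings from CB −€12B
So the change in checkable deposits held by the non-bank public at commercial banks is +€111 billion.

+€111 billion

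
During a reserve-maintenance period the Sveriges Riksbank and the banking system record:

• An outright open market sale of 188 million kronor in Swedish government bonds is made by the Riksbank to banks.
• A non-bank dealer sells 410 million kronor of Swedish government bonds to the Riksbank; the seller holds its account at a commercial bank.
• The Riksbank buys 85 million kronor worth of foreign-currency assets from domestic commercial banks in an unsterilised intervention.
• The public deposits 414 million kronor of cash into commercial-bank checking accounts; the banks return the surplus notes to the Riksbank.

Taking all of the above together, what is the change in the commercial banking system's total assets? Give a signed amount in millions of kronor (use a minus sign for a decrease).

Riksbank balance sheet:
  Assets:      Securities +222M, Foreign assets +85M
  Liabilities: Bank reserves +721M, Currency in circulation −414M
Commercial banking system:
  Assets:      Reserves at CB +721M, Securities +188M, Foreign assets −85M
  Liabilities: Checkable deposits +824M
Change in total bank assets = +824 million.

+824 million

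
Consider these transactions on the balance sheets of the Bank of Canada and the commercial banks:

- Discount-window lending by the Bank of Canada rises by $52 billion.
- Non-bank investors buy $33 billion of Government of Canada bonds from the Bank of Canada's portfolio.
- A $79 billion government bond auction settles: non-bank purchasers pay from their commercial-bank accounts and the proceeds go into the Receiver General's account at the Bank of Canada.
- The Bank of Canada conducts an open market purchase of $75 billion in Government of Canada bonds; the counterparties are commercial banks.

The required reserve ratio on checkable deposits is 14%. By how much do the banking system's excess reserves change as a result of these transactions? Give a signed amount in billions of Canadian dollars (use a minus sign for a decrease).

Discount-window loan $52 billion: reserves +$52B, deposits 0.
Asset sale (to non-banks) $33 billion: reserves −$33B, deposits −$33B.
Government account inflow $79 billion: reserves −$79B, deposits −$79B.
OMO purchase (from banks) $75 billion: reserves +$75B, deposits 0.
Totals: Δreserves = +$15B, Δdeposits = −$112B.
Δrequired reserves = 14% × −$112B = −$15.68B.
Δexcess reserves = Δreserves − Δrequired = +$15B − (−$15.68B) = +$30.68 billion.

+$30.68 billion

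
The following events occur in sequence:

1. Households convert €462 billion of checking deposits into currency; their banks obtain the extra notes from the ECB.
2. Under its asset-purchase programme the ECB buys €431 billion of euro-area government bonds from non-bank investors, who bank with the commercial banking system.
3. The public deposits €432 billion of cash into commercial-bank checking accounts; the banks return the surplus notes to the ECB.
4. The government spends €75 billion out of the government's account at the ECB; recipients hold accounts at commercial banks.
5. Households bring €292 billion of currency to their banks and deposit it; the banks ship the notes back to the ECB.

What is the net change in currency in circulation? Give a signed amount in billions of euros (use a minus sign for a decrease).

ECB balance sheet:
  Assets:      Securities +€431B
  Liabilities: Bank reserves +€768B, Currency in circulation −€262B, Government deposits −€75B
So the change in currency in circulation is -€262 billion.

-€262 billion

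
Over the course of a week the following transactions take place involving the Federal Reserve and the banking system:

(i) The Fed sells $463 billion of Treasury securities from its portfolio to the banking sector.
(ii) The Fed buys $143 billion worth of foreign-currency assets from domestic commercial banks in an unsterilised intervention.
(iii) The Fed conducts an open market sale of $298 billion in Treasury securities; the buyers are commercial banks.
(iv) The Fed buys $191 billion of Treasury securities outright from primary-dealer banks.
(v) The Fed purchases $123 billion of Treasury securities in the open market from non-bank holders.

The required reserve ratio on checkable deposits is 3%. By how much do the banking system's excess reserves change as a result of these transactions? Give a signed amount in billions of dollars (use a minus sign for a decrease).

-$307.69 billion

OMO sale (to banks) $463 billion: reserves −$463B, deposits 0.
FX purchase $143 billion: reserves +$143B, deposits 0.
OMO sale (to banks) $298 billion: reserves −$298B, deposits 0.
OMO purchase (from banks) $191 billion: reserves +$191B, deposits 0.
Asset purchase (from non-banks) $123 billion: reserves +$123B, deposits +$123B.
Totals: Δreserves = −$304B, Δdeposits = +$123B.
Δrequired reserves = 3% × +$123B = +$3.69B.
Δexcess reserves = Δreserves − Δrequired = −$304B − (+$3.69B) = -$307.69 billion.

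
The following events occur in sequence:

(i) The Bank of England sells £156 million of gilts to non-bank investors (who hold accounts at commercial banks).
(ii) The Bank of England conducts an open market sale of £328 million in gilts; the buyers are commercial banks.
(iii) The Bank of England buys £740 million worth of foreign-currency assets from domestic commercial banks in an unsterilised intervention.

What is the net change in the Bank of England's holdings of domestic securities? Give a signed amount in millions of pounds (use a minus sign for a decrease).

-£484 million

Bank of England balance sheet:
  Assets:      Securities −£484M, Foreign assets +£740M
  Liabilities: Bank reserves +£256M
So the change in the Bank of England's holdings of domestic securities is -£484 million.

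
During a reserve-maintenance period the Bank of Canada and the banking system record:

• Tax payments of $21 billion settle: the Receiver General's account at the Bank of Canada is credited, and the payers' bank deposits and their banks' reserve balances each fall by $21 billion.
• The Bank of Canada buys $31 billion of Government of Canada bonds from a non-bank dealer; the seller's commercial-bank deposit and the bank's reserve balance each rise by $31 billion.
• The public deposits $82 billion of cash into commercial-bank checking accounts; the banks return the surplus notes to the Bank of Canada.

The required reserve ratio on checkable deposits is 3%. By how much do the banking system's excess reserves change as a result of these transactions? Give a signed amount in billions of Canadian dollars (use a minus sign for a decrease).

+$89.24 billion

Government account inflow $21 billion: reserves −$21B, deposits −$21B.
Asset purchase (from non-banks) $31 billion: reserves +$31B, deposits +$31B.
Currency deposit $82 billion: reserves +$82B, deposits +$82B.
Totals: Δreserves = +$92B, Δdeposits = +$92B.
Δrequired reserves = 3% × +$92B = +$2.76B.
Δexcess reserves = Δreserves − Δrequired = +$92B − (+$2.76B) = +$89.24 billion.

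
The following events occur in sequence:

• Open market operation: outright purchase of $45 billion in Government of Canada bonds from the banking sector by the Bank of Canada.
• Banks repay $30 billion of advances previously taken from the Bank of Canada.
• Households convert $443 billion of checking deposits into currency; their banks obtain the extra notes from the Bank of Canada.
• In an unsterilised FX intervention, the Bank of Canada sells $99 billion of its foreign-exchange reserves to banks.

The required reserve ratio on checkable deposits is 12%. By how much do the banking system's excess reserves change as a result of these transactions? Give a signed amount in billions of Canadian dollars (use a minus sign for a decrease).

OMO purchase (from banks) $45 billion: reserves +$45B, deposits 0.
Discount-window repayment $30 billion: reserves −$30B, deposits 0.
Currency withdrawal $443 billion: reserves −$443B, deposits −$443B.
FX sale $99 billion: reserves −$99B, deposits 0.
Totals: Δreserves = −$527B, Δdeposits = −$443B.
Δrequired reserves = 12% × −$443B = −$53.16B.
Δexcess reserves = Δreserves − Δrequired = −$527B − (−$53.16B) = -$473.84 billion.

-$473.84 billion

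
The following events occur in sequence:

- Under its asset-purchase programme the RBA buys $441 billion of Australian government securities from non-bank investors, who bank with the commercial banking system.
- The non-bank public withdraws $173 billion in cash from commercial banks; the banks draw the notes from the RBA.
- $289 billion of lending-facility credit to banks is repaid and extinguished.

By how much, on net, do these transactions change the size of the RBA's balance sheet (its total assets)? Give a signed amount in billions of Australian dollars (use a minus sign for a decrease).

RBA balance sheet:
  Assets:      Securities +$441B, Loans to banks −$289B
  Liabilities: Bank reserves −$21B, Currency in circulation +$173B
Change in total RBA assets = +$152 billion.

+$152 billion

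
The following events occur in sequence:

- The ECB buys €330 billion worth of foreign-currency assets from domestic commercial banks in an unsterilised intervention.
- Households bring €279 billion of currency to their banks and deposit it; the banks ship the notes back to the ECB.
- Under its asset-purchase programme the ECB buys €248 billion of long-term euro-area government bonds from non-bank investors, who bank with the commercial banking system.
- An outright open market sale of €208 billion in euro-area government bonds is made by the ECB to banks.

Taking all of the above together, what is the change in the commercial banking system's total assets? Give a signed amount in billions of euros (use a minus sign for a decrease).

+€527 billion

ECB balance sheet:
  Assets:      Securities +€40B, Foreign assets +€330B
  Liabilities: Bank reserves +€649B, Currency in circulation −€279B
Commercial banking system:
  Assets:      Reserves at CB +€649B, Securities +€208B, Foreign assets −€330B
  Liabilities: Checkable deposits +€527B
Change in total bank assets = +€527 billion.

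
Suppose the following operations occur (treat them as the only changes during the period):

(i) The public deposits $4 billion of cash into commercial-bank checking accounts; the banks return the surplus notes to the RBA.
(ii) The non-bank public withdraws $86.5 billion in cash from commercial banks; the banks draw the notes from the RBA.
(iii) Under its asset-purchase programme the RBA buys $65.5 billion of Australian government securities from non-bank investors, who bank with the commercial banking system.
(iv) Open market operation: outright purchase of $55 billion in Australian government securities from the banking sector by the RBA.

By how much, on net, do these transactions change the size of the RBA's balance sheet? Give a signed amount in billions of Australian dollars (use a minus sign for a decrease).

+$120.5 billion

Currency deposit $4 billion: only the composition of liabilities changes → 0.
Currency withdrawal $86.5 billion: only the composition of liabilities changes → 0.
Asset purchase (from non-banks) $65.5 billion: an RBA asset is acquired → +$65.5B.
OMO purchase (from banks) $55 billion: an RBA asset is acquired → +$55B.
Net: 0 + 0 + 65.5 + 55 = +$120.5 billion.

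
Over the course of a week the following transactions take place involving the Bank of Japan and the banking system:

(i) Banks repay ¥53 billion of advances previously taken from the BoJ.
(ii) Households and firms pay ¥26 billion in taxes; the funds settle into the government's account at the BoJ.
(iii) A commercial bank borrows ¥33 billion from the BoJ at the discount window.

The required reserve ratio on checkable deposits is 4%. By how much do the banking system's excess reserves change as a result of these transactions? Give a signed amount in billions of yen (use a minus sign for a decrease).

-¥44.96 billion

Discount-window repayment ¥53 billion: reserves −¥53B, deposits 0.
Government account inflow ¥26 billion: reserves −¥26B, deposits −¥26B.
Discount-window loan ¥33 billion: reserves +¥33B, deposits 0.
Totals: Δreserves = −¥46B, Δdeposits = −¥26B.
Δrequired reserves = 4% × −¥26B = −¥1.04B.
Δexcess reserves = Δreserves − Δrequired = −¥46B − (−¥1.04B) = -¥44.96 billion.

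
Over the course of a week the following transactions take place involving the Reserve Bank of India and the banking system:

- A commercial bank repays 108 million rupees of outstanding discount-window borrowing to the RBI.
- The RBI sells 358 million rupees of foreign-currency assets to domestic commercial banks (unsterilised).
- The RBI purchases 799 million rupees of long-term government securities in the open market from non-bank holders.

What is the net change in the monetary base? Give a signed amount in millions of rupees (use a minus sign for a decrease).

+333 million

RBI balance sheet:
  Assets:      Securities +799M, Loans to banks −108M, Foreign assets −358M
  Liabilities: Bank reserves +333M
Commercial banking system:
  Assets:      Reserves at CB +333M, Foreign assets +358M
  Liabilities: Checkable deposits +799M, Borrowings from CB −108M
Monetary base = currency + reserves: 0 + (+333M) = +333 million.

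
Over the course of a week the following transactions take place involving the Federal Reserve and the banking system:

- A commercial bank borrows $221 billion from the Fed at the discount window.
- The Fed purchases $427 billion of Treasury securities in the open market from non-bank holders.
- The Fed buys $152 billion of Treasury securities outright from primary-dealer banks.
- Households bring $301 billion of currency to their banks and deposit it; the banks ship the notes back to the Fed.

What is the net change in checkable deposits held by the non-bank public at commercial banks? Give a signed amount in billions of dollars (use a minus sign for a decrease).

Discount-window loan $221 billion: the counterparty is a bank, so public deposits are unchanged → 0.
Asset purchase (from non-banks) $427 billion: non-bank counterparties' bank balances rise → +$427B.
OMO purchase (from banks) $152 billion: the counterparty is a bank, so public deposits are unchanged → 0.
Currency deposit $301 billion: non-bank counterparties' bank balances rise → +$301B.
Net: 0 + 427 + 0 + 301 = +$728 billion.

+$728 billion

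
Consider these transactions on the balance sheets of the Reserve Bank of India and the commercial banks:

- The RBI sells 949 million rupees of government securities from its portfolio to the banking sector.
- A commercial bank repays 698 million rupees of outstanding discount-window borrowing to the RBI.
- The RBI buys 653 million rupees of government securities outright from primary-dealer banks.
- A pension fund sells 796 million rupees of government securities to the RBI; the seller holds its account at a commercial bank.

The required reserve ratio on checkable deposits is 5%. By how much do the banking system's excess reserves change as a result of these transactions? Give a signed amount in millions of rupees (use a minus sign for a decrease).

-237.8 million

OMO sale (to banks) 949 million rupees: reserves −949M, deposits 0.
Discount-window repayment 698 million rupees: reserves −698M, deposits 0.
OMO purchase (from banks) 653 million rupees: reserves +653M, deposits 0.
Asset purchase (from non-banks) 796 million rupees: reserves +796M, deposits +796M.
Totals: Δreserves = −198M, Δdeposits = +796M.
Δrequired reserves = 5% × +796M = +39.8M.
Δexcess reserves = Δreserves − Δrequired = −198M − (+39.8M) = -237.8 million.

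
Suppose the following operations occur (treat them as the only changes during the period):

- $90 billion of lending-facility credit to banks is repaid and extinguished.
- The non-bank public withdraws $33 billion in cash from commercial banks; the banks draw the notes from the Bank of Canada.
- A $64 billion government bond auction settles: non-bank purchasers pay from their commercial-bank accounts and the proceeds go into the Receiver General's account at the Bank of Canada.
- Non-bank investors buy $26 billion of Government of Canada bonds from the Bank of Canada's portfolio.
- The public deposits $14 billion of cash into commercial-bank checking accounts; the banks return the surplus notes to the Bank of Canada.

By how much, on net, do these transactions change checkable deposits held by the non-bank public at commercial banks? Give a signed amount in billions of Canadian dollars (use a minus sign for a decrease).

-$109 billion

Discount-window repayment $90 billion: the counterparty is a bank, so public deposits are unchanged → 0.
Currency withdrawal $33 billion: non-bank counterparties' bank balances fall → −$33B.
Government account inflow $64 billion: non-bank counterparties' bank balances fall → −$64B.
Asset sale (to non-banks) $26 billion: non-bank counterparties' bank balances fall → −$26B.
Currency deposit $14 billion: non-bank counterparties' bank balances rise → +$14B.
Net: 0 − 33 − 64 − 26 + 14 = -$109 billion.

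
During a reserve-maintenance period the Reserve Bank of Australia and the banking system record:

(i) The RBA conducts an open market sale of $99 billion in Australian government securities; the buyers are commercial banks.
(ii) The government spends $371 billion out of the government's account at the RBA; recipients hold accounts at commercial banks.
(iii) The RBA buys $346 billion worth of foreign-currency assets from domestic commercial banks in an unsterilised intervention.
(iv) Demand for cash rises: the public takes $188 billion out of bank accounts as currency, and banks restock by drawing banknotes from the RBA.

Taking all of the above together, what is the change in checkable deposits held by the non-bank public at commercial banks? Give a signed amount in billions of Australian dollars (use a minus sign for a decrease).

RBA balance sheet:
  Assets:      Securities −$99B, Foreign assets +$346B
  Liabilities: Bank reserves +$430B, Currency in circulation +$188B, Government deposits −$371B
Commercial banking system:
  Assets:      Reserves at CB +$430B, Securities +$99B, Foreign assets −$346B
  Liabilities: Checkable deposits +$183B
So the change in checkable deposits held by the non-bank public at commercial banks is +$183 billion.

+$183 billion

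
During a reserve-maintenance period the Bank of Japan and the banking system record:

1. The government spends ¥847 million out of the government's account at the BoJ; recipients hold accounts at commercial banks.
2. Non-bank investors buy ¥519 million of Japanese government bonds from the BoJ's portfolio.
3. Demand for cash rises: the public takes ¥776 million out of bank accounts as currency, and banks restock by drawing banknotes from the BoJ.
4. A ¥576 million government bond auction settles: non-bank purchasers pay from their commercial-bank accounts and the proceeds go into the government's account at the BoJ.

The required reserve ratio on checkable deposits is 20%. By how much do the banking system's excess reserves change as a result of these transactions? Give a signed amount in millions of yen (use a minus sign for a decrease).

-¥819.2 million

Government spending ¥847 million: reserves +¥847M, deposits +¥847M.
Asset sale (to non-banks) ¥519 million: reserves −¥519M, deposits −¥519M.
Currency withdrawal ¥776 million: reserves −¥776M, deposits −¥776M.
Government account inflow ¥576 million: reserves −¥576M, deposits −¥576M.
Totals: Δreserves = −¥1024M, Δdeposits = −¥1024M.
Δrequired reserves = 20% × −¥1024M = −¥204.8M.
Δexcess reserves = Δreserves − Δrequired = −¥1024M − (−¥204.8M) = -¥819.2 million.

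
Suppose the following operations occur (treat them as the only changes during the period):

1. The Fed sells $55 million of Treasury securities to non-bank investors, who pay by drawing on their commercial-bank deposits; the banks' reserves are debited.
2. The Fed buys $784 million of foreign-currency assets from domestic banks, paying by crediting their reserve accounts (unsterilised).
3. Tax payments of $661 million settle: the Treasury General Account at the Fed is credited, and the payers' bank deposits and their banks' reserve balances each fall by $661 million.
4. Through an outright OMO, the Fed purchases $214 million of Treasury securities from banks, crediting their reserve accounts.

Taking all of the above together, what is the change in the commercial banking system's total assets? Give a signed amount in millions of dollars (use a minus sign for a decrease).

Fed balance sheet:
  Assets:      Securities +$159M, Foreign assets +$784M
  Liabilities: Bank reserves +$282M, Government deposits +$661M
Commercial banking system:
  Assets:      Reserves at CB +$282M, Securities −$214M, Foreign assets −$784M
  Liabilities: Checkable deposits −$716M
Change in total bank assets = -$716 million.

-$716 million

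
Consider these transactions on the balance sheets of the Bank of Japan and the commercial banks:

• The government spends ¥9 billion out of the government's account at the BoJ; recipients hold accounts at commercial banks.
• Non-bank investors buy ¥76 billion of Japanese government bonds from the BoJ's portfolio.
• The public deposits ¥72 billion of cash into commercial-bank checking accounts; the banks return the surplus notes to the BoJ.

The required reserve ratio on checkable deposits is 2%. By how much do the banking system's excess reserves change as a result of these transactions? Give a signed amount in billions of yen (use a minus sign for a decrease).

Government spending ¥9 billion: reserves +¥9B, deposits +¥9B.
Asset sale (to non-banks) ¥76 billion: reserves −¥76B, deposits −¥76B.
Currency deposit ¥72 billion: reserves +¥72B, deposits +¥72B.
Totals: Δreserves = +¥5B, Δdeposits = +¥5B.
Δrequired reserves = 2% × +¥5B = +¥0.1B.
Δexcess reserves = Δreserves − Δrequired = +¥5B − (+¥0.1B) = +¥4.9 billion.

+¥4.9 billion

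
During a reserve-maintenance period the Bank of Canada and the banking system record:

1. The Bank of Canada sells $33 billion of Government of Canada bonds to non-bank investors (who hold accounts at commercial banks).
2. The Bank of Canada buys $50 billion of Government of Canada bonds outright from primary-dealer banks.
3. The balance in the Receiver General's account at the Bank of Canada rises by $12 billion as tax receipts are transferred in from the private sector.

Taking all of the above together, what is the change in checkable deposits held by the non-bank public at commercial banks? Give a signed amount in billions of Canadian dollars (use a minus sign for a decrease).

-$45 billion

Bank of Canada balance sheet:
  Assets:      Securities +$17B
  Liabilities: Bank reserves +$5B, Government deposits +$12B
Commercial banking system:
  Assets:      Reserves at CB +$5B, Securities −$50B
  Liabilities: Checkable deposits −$45B
So the change in checkable deposits held by the non-bank public at commercial banks is -$45 billion.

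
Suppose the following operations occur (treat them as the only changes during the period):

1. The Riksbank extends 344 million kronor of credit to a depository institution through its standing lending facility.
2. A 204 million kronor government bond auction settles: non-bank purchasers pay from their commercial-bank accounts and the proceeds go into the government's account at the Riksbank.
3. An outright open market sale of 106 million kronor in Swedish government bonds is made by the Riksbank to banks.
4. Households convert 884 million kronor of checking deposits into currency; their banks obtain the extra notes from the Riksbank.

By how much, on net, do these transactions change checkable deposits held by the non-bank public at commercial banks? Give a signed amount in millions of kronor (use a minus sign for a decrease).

-1088 million

Discount-window loan 344 million kronor: the counterparty is a bank, so public deposits are unchanged → 0.
Government account inflow 204 million kronor: non-bank counterparties' bank balances fall → −204M.
OMO sale (to banks) 106 million kronor: the counterparty is a bank, so public deposits are unchanged → 0.
Currency withdrawal 884 million kronor: non-bank counterparties' bank balances fall → −884M.
Net: 0 − 204 + 0 − 884 = -1088 million.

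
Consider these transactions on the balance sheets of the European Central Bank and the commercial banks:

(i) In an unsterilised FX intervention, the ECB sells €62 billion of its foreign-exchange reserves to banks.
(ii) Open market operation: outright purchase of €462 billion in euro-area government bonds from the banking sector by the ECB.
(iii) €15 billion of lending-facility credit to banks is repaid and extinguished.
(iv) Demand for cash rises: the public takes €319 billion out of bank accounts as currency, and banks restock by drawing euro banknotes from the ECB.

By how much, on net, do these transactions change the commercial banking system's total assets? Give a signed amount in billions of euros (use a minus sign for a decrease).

-€334 billion

ECB balance sheet:
  Assets:      Securities +€462B, Loans to banks −€15B, Foreign assets −€62B
  Liabilities: Bank reserves +€66B, Currency in circulation +€319B
Commercial banking system:
  Assets:      Reserves at CB +€66B, Securities −€462B, Foreign assets +€62B
  Liabilities: Checkable deposits −€319B, Borrowings from CB −€15B
Change in total bank assets = -€334 billion.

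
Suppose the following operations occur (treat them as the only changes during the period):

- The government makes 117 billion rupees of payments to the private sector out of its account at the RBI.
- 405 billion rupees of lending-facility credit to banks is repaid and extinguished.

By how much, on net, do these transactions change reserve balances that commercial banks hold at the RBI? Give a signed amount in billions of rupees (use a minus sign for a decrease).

RBI balance sheet:
  Assets:      Loans to banks −405B
  Liabilities: Bank reserves −288B, Government deposits −117B
So the change in reserve balances that commercial banks hold at the RBI is -288 billion.

-288 billion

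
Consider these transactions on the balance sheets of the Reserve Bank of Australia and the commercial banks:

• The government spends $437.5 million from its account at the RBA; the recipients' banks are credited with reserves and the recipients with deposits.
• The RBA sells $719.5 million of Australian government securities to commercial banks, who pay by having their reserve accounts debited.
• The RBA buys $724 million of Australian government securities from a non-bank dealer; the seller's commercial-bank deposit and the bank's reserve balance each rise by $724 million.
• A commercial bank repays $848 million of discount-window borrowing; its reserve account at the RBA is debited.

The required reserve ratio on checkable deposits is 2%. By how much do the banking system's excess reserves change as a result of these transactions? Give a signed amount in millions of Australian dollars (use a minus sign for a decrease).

Government spending $437.5 million: reserves +$437.5M, deposits +$437.5M.
OMO sale (to banks) $719.5 million: reserves −$719.5M, deposits 0.
Asset purchase (from non-banks) $724 million: reserves +$724M, deposits +$724M.
Discount-window repayment $848 million: reserves −$848M, deposits 0.
Totals: Δreserves = −$406M, Δdeposits = +$1161.5M.
Δrequired reserves = 2% × +$1161.5M = +$23.23M.
Δexcess reserves = Δreserves − Δrequired = −$406M − (+$23.23M) = -$429.23 million.

-$429.23 million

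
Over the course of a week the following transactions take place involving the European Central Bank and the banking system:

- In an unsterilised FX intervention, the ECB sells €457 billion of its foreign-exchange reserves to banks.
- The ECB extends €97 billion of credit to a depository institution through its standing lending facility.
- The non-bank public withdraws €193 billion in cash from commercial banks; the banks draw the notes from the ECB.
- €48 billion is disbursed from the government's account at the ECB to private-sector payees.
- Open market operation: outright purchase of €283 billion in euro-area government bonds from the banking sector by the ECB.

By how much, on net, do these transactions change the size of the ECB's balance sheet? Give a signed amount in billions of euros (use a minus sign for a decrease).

-€77 billion

FX sale €457 billion: an ECB asset is shed → −€457B.
Discount-window loan €97 billion: an ECB asset is acquired → +€97B.
Currency withdrawal €193 billion: only the composition of liabilities changes → 0.
Government spending €48 billion: only the composition of liabilities changes → 0.
OMO purchase (from banks) €283 billion: an ECB asset is acquired → +€283B.
Net: −457 + 97 + 0 + 0 + 283 = -€77 billion.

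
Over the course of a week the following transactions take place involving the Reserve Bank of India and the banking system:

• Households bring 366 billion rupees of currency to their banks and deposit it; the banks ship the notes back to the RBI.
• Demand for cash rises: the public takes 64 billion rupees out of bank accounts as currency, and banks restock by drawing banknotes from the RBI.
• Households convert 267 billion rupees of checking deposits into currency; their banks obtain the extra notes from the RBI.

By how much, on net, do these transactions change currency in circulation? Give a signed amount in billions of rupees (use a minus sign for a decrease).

Currency deposit 366 billion rupees: notes return to the central bank → −366B.
Currency withdrawal 64 billion rupees: notes leave the central bank → +64B.
Currency withdrawal 267 billion rupees: notes leave the central bank → +267B.
Net: −366 + 64 + 267 = -35 billion.

-35 billion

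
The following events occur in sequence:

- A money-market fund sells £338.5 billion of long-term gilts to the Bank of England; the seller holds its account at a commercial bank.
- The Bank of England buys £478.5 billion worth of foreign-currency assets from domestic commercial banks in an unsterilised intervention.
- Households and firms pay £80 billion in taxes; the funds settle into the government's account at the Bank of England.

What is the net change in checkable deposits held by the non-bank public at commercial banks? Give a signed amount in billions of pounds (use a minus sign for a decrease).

+£258.5 billion

Bank of England balance sheet:
  Assets:      Securities +£338.5B, Foreign assets +£478.5B
  Liabilities: Bank reserves +£737B, Government deposits +£80B
Commercial banking system:
  Assets:      Reserves at CB +£737B, Foreign assets −£478.5B
  Liabilities: Checkable deposits +£258.5B
So the change in checkable deposits held by the non-bank public at commercial banks is +£258.5 billion.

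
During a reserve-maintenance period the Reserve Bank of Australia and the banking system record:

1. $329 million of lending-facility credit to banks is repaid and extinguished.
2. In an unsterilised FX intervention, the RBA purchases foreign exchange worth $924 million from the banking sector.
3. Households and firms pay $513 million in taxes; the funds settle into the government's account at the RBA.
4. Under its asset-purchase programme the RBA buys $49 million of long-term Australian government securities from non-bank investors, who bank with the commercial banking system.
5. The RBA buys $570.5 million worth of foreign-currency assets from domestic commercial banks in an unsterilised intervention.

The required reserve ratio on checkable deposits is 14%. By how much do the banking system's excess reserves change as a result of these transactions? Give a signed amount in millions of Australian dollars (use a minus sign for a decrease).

+$766.46 million

Discount-window repayment $329 million: reserves −$329M, deposits 0.
FX purchase $924 million: reserves +$924M, deposits 0.
Government account inflow $513 million: reserves −$513M, deposits −$513M.
Asset purchase (from non-banks) $49 million: reserves +$49M, deposits +$49M.
FX purchase $570.5 million: reserves +$570.5M, deposits 0.
Totals: Δreserves = +$701.5M, Δdeposits = −$464M.
Δrequired reserves = 14% × −$464M = −$64.96M.
Δexcess reserves = Δreserves − Δrequired = +$701.5M − (−$64.96M) = +$766.46 million.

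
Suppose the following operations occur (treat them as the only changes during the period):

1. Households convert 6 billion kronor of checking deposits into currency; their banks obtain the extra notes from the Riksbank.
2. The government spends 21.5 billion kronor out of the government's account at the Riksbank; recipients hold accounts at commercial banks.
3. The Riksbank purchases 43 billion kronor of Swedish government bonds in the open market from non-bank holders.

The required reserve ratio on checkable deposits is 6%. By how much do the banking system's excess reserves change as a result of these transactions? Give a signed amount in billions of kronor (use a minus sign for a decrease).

+54.99 billion

Currency withdrawal 6 billion kronor: reserves −6B, deposits −6B.
Government spending 21.5 billion kronor: reserves +21.5B, deposits +21.5B.
Asset purchase (from non-banks) 43 billion kronor: reserves +43B, deposits +43B.
Totals: Δreserves = +58.5B, Δdeposits = +58.5B.
Δrequired reserves = 6% × +58.5B = +3.51B.
Δexcess reserves = Δreserves − Δrequired = +58.5B − (+3.51B) = +54.99 billion.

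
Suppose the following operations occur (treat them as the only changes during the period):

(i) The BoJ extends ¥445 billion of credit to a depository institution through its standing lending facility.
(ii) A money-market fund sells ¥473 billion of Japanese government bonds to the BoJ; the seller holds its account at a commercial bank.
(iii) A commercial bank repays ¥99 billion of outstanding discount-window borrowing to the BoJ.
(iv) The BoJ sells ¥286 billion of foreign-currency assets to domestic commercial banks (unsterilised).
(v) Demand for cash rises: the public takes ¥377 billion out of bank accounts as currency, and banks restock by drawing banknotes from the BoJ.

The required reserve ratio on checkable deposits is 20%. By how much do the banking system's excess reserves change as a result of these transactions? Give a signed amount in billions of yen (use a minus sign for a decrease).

Discount-window loan ¥445 billion: reserves +¥445B, deposits 0.
Asset purchase (from non-banks) ¥473 billion: reserves +¥473B, deposits +¥473B.
Discount-window repayment ¥99 billion: reserves −¥99B, deposits 0.
FX sale ¥286 billion: reserves −¥286B, deposits 0.
Currency withdrawal ¥377 billion: reserves −¥377B, deposits −¥377B.
Totals: Δreserves = +¥156B, Δdeposits = +¥96B.
Δrequired reserves = 20% × +¥96B = +¥19.2B.
Δexcess reserves = Δreserves − Δrequired = +¥156B − (+¥19.2B) = +¥136.8 billion.

+¥136.8 billion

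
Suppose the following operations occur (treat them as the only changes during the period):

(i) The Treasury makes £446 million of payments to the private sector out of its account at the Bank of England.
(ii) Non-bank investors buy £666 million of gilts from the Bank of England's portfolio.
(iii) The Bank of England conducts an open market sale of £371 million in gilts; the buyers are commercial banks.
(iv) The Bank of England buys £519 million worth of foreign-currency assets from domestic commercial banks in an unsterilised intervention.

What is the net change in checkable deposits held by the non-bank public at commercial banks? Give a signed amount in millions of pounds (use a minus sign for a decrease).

-£220 million

Government spending £446 million: non-bank counterparties' bank balances rise → +£446M.
Asset sale (to non-banks) £666 million: non-bank counterparties' bank balances fall → −£666M.
OMO sale (to banks) £371 million: the counterparty is a bank, so public deposits are unchanged → 0.
FX purchase £519 million: the counterparty is a bank, so public deposits are unchanged → 0.
Net: 446 − 666 + 0 + 0 = -£220 million.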